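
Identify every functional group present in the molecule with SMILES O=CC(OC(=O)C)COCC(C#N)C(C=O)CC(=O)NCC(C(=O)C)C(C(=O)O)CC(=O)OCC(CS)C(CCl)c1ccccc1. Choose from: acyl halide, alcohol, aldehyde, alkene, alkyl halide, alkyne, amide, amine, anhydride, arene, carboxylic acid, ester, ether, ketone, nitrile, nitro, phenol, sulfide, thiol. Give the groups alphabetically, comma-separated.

Taking each segment in turn:
  OHC: terminal –CHO: carbonyl C bonded to H and C → aldehyde.
  CH(OCOCH3): pendant –OC(=O)CH3: an acyloxy group → ester.
  CH2OCH2: C–O–C with sp³ carbons on both sides and no adjacent C=O → ether.
  CH(CN): pendant –C≡N: nitrile.
  CH(CHO): pendant –CHO: carbonyl C bonded to C and H → aldehyde.
  CH2CONHCH2: –C(=O)–N– linkage → amide (the N is not an amine).
  CH(COCH3): pendant –COCH3: carbonyl C bonded to two carbons → ketone.
  CH(COOH): pendant –COOH: carbonyl C bonded to C and –OH → carboxylic acid.
  CH2COOCH2: –C(=O)–O–C with C on the carbonyl side → ester.
  CH(CH2SH): pendant –CH2SH → thiol.
  CH(CH2Cl): pendant –CH2X: halogen on sp³ carbon → alkyl halide.
  C6H5: –C6H5 phenyl ring → arene.

aldehyde, alkyl halide, amide, arene, carboxylic acid, ester, ether, ketone, nitrile, thiol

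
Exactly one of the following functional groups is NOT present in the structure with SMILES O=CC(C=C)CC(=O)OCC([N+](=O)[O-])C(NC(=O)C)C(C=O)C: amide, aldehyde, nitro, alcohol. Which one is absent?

alcohol

nitro: present (CH(NO2) — –NO2 on an sp³ carbon → nitro (the N=O is not a carbonyl)).
amide: present (CH(NHCOCH3) — pendant –NHC(=O)CH3: N bonded to a carbonyl → amide (not amine)).
aldehyde: present (OHC — terminal –CHO: carbonyl C bonded to H and C → aldehyde).
alcohol: no segment matches this pattern.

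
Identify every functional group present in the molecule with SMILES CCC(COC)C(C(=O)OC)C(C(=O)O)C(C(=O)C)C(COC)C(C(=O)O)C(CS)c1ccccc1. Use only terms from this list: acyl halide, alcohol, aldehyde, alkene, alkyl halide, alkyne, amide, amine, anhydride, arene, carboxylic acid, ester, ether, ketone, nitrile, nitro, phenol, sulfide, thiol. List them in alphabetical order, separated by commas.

Reading the structure from left to right:
  CH(CH2OCH3): pendant –CH2OCH3: C–O–C linkage → ether.
  CH(COOCH3): pendant –COOCH3: carbonyl C bonded to C and –OCH3 → ester.
  CH(COOH): pendant –COOH: carbonyl C bonded to C and –OH → carboxylic acid.
  CH(COCH3): pendant –COCH3: carbonyl C bonded to two carbons → ketone.
  CH(CH2OCH3): pendant –CH2OCH3: C–O–C linkage → ether.
  CH(COOH): pendant –COOH: carbonyl C bonded to C and –OH → carboxylic acid.
  CH(CH2SH): pendant –CH2SH → thiol.
  C6H5: –C6H5 phenyl ring → arene.

arene, carboxylic acid, ester, ether, ketone, thiol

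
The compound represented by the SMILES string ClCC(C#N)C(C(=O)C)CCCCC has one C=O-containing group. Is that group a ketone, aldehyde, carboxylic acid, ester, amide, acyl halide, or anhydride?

The carbonyl is in the CH(COCH3) segment: pendant –COCH3: carbonyl C bonded to two carbons → ketone.

ketone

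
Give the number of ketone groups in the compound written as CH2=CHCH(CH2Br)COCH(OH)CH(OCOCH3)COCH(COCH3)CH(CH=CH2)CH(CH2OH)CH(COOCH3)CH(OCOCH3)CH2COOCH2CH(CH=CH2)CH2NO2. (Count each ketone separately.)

3

Taking each segment in turn:
  CH2=CH: C=C double bond → alkene.
  CH(CH2Br): pendant –CH2X: halogen on sp³ carbon → alkyl halide.
  CO: –C(=O)– with carbon on both sides → ketone.
  CH(OH): –OH on an sp³ carbon → alcohol (secondary).
  CH(OCOCH3): pendant –OC(=O)CH3: an acyloxy group → ester.
  CO: –C(=O)– with carbon on both sides → ketone.
  CH(COCH3): pendant –COCH3: carbonyl C bonded to two carbons → ketone.
  CH(CH=CH2): pendant –CH=CH2: C=C double bond → alkene.
  CH(CH2OH): pendant –CH2OH on an sp³ backbone C → alcohol.
  CH(COOCH3): pendant –COOCH3: carbonyl C bonded to C and –OCH3 → ester.
  CH(OCOCH3): pendant –OC(=O)CH3: an acyloxy group → ester.
  CH2COOCH2: –C(=O)–O–C with C on the carbonyl side → ester.
  CH(CH=CH2): pendant –CH=CH2: C=C double bond → alkene.
  CH2NO2: –NO2 on carbon → nitro group.
Ketone appears at: CO, CO, CH(COCH3) → 3.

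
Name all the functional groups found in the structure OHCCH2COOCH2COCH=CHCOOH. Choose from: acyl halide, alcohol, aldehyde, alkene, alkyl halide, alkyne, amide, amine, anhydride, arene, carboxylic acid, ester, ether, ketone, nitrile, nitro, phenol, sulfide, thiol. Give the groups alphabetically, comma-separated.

Reading the structure from left to right:
  OHC: terminal –CHO: carbonyl C bonded to H and C → aldehyde.
  CH2COOCH2: –C(=O)–O–C with C on the carbonyl side → ester.
  CO: –C(=O)– with carbon on both sides → ketone.
  CH=CH: C=C double bond → alkene.
  COOH: –COOH: carbonyl C bonded to –OH and C → carboxylic acid (the –OH is not a separate alcohol).

aldehyde, alkene, carboxylic acid, ester, ketone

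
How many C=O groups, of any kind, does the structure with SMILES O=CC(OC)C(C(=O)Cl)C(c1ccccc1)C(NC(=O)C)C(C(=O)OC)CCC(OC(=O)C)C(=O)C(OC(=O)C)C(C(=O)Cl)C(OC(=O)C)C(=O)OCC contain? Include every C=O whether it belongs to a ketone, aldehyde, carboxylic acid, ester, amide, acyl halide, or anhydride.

OHC: aldehyde, 1 C=O (running total 1).
CH(COCl): acyl halide, 1 C=O (running total 2).
CH(NHCOCH3): amide, 1 C=O (running total 3).
CH(COOCH3): ester, 1 C=O (running total 4).
CH(OCOCH3): ester, 1 C=O (running total 5).
CO: ketone, 1 C=O (running total 6).
CH(OCOCH3): ester, 1 C=O (running total 7).
CH(COCl): acyl halide, 1 C=O (running total 8).
CH(OCOCH3): ester, 1 C=O (running total 9).
COOCH2CH3: ester, 1 C=O (running total 10).

10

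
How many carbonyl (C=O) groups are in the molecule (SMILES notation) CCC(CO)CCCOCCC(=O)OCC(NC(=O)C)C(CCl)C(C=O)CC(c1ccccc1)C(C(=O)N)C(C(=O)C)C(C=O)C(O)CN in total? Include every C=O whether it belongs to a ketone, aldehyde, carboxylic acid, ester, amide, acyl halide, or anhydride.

CH2COOCH2: ester, 1 C=O (running total 1).
CH(NHCOCH3): amide, 1 C=O (running total 2).
CH(CHO): aldehyde, 1 C=O (running total 3).
CH(CONH2): amide, 1 C=O (running total 4).
CH(COCH3): ketone, 1 C=O (running total 5).
CH(CHO): aldehyde, 1 C=O (running total 6).

6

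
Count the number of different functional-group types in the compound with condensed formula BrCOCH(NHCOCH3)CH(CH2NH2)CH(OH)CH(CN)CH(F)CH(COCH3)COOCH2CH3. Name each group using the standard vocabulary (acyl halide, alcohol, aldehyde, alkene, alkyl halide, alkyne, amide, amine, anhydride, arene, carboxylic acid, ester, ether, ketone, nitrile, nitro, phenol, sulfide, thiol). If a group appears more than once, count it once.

8

Reading the structure from left to right:
  BrCO: –C(=O)Br: carbonyl C bonded to C and to a halogen → acyl halide (not alkyl halide).
  CH(NHCOCH3): pendant –NHC(=O)CH3: N bonded to a carbonyl → amide (not amine).
  CH(CH2NH2): pendant –CH2NH2: N on sp³ C, no adjacent C=O → amine.
  CH(OH): –OH on an sp³ carbon → alcohol (secondary).
  CH(CN): pendant –C≡N: nitrile.
  CH(F): halogen on an sp³ carbon → alkyl halide.
  CH(COCH3): pendant –COCH3: carbonyl C bonded to two carbons → ketone.
  COOCH2CH3: –C(=O)OCH2CH3: carbonyl C bonded to C and to –OEt → ester.
Distinct types present: acyl halide, alcohol, alkyl halide, amide, amine, ester, ketone, nitrile.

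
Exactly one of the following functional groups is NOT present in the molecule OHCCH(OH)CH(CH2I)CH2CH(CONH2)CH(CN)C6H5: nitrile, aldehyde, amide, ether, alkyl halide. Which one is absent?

alkyl halide: present (CH(CH2I) — pendant –CH2X: halogen on sp³ carbon → alkyl halide).
aldehyde: present (OHC — terminal –CHO: carbonyl C bonded to H and C → aldehyde).
amide: present (CH(CONH2) — pendant –CONH2: carbonyl C bonded to C and N → amide).
nitrile: present (CH(CN) — pendant –C≡N: nitrile).
ether: no segment matches this pattern.

ether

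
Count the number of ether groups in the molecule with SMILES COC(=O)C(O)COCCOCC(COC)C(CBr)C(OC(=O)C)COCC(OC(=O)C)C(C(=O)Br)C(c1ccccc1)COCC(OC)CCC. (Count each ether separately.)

CH3O–C(=O)–: carbonyl C bonded to C and to –OCH3 → ester (not ketone + ether).
–OH on an sp³ carbon → alcohol (secondary).
C–O–C with sp³ carbons on both sides and no adjacent C=O → ether.
C–O–C with sp³ carbons on both sides and no adjacent C=O → ether.
pendant –CH2OCH3: C–O–C linkage → ether.
pendant –CH2X: halogen on sp³ carbon → alkyl halide.
pendant –OC(=O)CH3: an acyloxy group → ester.
C–O–C with sp³ carbons on both sides and no adjacent C=O → ether.
pendant –OC(=O)CH3: an acyloxy group → ester.
pendant –C(=O)X: carbonyl C bonded to C and halogen → acyl halide.
pendant –C6H5: benzene ring → arene.
C–O–C with sp³ carbons on both sides and no adjacent C=O → ether.
pendant –OCH3: C–O–C with sp³ C, no adjacent C=O → ether.
Ether appears at: CH2OCH2, CH2OCH2, CH(CH2OCH3), CH2OCH2, CH2OCH2, CH(OCH3) → 6.

6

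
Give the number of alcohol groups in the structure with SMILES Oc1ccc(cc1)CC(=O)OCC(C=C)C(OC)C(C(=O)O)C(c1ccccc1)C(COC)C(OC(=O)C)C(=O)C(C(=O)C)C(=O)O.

–OH attached directly to an aromatic ring → phenol (not alcohol); the ring itself is an arene.
–C(=O)–O–C with C on the carbonyl side → ester.
pendant –CH=CH2: C=C double bond → alkene.
pendant –OCH3: C–O–C with sp³ C, no adjacent C=O → ether.
pendant –COOH: carbonyl C bonded to C and –OH → carboxylic acid.
pendant –C6H5: benzene ring → arene.
pendant –CH2OCH3: C–O–C linkage → ether.
pendant –OC(=O)CH3: an acyloxy group → ester.
–C(=O)– with carbon on both sides → ketone.
pendant –COCH3: carbonyl C bonded to two carbons → ketone.
–COOH: carbonyl C bonded to –OH and C → carboxylic acid (the –OH is not a separate alcohol).
No segment is a alcohol: HOC6H4 is arene/phenol, not alcohol; CH(OCH3) is ether, not alcohol; CH(COOH) is carboxylic acid, not alcohol. → 0.

0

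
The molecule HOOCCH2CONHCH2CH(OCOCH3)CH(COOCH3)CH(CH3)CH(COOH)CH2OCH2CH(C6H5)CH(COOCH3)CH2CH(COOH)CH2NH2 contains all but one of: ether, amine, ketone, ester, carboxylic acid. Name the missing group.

carboxylic acid: present (HOOC — –COOH: carbonyl C bonded to –OH and C → carboxylic acid (the –OH is not a separate alcohol)).
ester: present (CH(OCOCH3) — pendant –OC(=O)CH3: an acyloxy group → ester).
ether: present (CH2OCH2 — C–O–C with sp³ carbons on both sides and no adjacent C=O → ether).
amine: present (CH2NH2 — –NH2 on an sp³ carbon with no adjacent C=O → amine).
ketone: absent. In each of CH(OCOCH3) and CH(COOCH3), the C=O is bonded to an –O–C group, which defines an ester, not a ketone. In CH2CONHCH2, the C=O is bonded to nitrogen, which defines an amide, not a ketone. In each of HOOC and CH(COOH), the C=O bears an –OH, making it a carboxylic acid rather than a ketone.

ketone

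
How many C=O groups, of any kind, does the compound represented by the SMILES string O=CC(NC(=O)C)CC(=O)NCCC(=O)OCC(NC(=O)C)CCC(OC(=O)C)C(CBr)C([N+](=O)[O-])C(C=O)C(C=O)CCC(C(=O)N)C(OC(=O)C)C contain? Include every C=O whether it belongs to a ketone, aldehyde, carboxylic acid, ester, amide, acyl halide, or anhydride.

10

OHC: aldehyde, 1 C=O (running total 1).
CH(NHCOCH3): amide, 1 C=O (running total 2).
CH2CONHCH2: amide, 1 C=O (running total 3).
CH2COOCH2: ester, 1 C=O (running total 4).
CH(NHCOCH3): amide, 1 C=O (running total 5).
CH(OCOCH3): ester, 1 C=O (running total 6).
CH(CHO): aldehyde, 1 C=O (running total 7).
CH(CHO): aldehyde, 1 C=O (running total 8).
CH(CONH2): amide, 1 C=O (running total 9).
CH(OCOCH3): ester, 1 C=O (running total 10).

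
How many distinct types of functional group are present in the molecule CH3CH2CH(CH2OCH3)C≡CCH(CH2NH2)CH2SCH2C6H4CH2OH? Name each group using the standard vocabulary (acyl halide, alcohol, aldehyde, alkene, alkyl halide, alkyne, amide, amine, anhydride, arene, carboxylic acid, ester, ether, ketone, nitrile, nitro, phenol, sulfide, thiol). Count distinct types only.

pendant –CH2OCH3: C–O–C linkage → ether.
C≡C triple bond → alkyne.
pendant –CH2NH2: N on sp³ C, no adjacent C=O → amine.
C–S–C linkage → sulfide (thioether).
para-disubstituted benzene ring → arene.
–OH on an sp³ carbon → alcohol.
Distinct types present: alcohol, alkyne, amine, arene, ether, sulfide.

6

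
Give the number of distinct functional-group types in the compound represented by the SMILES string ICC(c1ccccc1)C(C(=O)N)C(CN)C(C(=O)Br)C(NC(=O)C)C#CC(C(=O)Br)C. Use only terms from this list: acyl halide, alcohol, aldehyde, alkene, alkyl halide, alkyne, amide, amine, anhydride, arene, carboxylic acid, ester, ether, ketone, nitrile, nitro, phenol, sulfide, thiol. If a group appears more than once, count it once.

halogen on an sp³ carbon → alkyl halide.
pendant –C6H5: benzene ring → arene.
pendant –CONH2: carbonyl C bonded to C and N → amide.
pendant –CH2NH2: N on sp³ C, no adjacent C=O → amine.
pendant –C(=O)X: carbonyl C bonded to C and halogen → acyl halide.
pendant –NHC(=O)CH3: N bonded to a carbonyl → amide (not amine).
C≡C triple bond → alkyne.
pendant –C(=O)X: carbonyl C bonded to C and halogen → acyl halide.
Distinct types present: acyl halide, alkyl halide, alkyne, amide, amine, arene.

6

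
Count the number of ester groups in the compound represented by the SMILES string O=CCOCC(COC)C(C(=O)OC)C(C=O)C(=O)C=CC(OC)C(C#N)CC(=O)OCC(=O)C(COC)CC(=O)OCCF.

Working along the chain:
  OHC: terminal –CHO: carbonyl C bonded to H and C → aldehyde.
  CH2OCH2: C–O–C with sp³ carbons on both sides and no adjacent C=O → ether.
  CH(CH2OCH3): pendant –CH2OCH3: C–O–C linkage → ether.
  CH(COOCH3): pendant –COOCH3: carbonyl C bonded to C and –OCH3 → ester.
  CH(CHO): pendant –CHO: carbonyl C bonded to C and H → aldehyde.
  CO: –C(=O)– with carbon on both sides → ketone.
  CH=CH: C=C double bond → alkene.
  CH(OCH3): pendant –OCH3: C–O–C with sp³ C, no adjacent C=O → ether.
  CH(CN): pendant –C≡N: nitrile.
  CH2COOCH2: –C(=O)–O–C with C on the carbonyl side → ester.
  CO: –C(=O)– with carbon on both sides → ketone.
  CH(CH2OCH3): pendant –CH2OCH3: C–O–C linkage → ether.
  CH2COOCH2: –C(=O)–O–C with C on the carbonyl side → ester.
  CH2F: halogen on an sp³ carbon → alkyl halide.
Ester appears at: CH(COOCH3), CH2COOCH2, CH2COOCH2 → 3.

3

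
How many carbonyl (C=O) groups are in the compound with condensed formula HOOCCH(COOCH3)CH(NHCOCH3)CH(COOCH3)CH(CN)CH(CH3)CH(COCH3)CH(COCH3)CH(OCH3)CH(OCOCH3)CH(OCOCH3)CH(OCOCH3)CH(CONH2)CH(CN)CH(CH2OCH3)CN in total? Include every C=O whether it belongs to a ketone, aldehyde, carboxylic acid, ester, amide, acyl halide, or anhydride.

HOOC: carboxylic acid, 1 C=O (running total 1).
CH(COOCH3): ester, 1 C=O (running total 2).
CH(NHCOCH3): amide, 1 C=O (running total 3).
CH(COOCH3): ester, 1 C=O (running total 4).
CH(COCH3): ketone, 1 C=O (running total 5).
CH(COCH3): ketone, 1 C=O (running total 6).
CH(OCOCH3): ester, 1 C=O (running total 7).
CH(OCOCH3): ester, 1 C=O (running total 8).
CH(OCOCH3): ester, 1 C=O (running total 9).
CH(CONH2): amide, 1 C=O (running total 10).

10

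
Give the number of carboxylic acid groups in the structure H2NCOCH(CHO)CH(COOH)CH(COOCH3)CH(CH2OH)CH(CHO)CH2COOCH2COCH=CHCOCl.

1

Working along the chain:
  H2NCO: –C(=O)NH2: carbonyl C bonded to C and to N → amide (the N is not a separate amine).
  CH(CHO): pendant –CHO: carbonyl C bonded to C and H → aldehyde.
  CH(COOH): pendant –COOH: carbonyl C bonded to C and –OH → carboxylic acid.
  CH(COOCH3): pendant –COOCH3: carbonyl C bonded to C and –OCH3 → ester.
  CH(CH2OH): pendant –CH2OH on an sp³ backbone C → alcohol.
  CH(CHO): pendant –CHO: carbonyl C bonded to C and H → aldehyde.
  CH2COOCH2: –C(=O)–O–C with C on the carbonyl side → ester.
  CO: –C(=O)– with carbon on both sides → ketone.
  CH=CH: C=C double bond → alkene.
  COCl: –C(=O)Cl: carbonyl C bonded to C and to a halogen → acyl halide (not alkyl halide).
Carboxylic acid appears at: CH(COOH) → 1.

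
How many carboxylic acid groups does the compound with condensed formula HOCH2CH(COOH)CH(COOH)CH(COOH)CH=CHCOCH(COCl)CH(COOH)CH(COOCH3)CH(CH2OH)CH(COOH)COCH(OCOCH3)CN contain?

5

HO– on an sp³ carbon → alcohol.
pendant –COOH: carbonyl C bonded to C and –OH → carboxylic acid.
pendant –COOH: carbonyl C bonded to C and –OH → carboxylic acid.
pendant –COOH: carbonyl C bonded to C and –OH → carboxylic acid.
C=C double bond → alkene.
–C(=O)– with carbon on both sides → ketone.
pendant –C(=O)X: carbonyl C bonded to C and halogen → acyl halide.
pendant –COOH: carbonyl C bonded to C and –OH → carboxylic acid.
pendant –COOCH3: carbonyl C bonded to C and –OCH3 → ester.
pendant –CH2OH on an sp³ backbone C → alcohol.
pendant –COOH: carbonyl C bonded to C and –OH → carboxylic acid.
–C(=O)– with carbon on both sides → ketone.
pendant –OC(=O)CH3: an acyloxy group → ester.
–C≡N: carbon triple-bonded to nitrogen → nitrile.
Carboxylic acid appears at: CH(COOH), CH(COOH), CH(COOH), CH(COOH), CH(COOH) → 5.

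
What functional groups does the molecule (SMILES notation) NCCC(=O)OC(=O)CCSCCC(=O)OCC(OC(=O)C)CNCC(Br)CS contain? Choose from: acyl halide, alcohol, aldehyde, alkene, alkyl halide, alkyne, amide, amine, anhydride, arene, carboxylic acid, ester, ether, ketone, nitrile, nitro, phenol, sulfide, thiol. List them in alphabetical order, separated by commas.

–NH2 on an sp³ carbon with no adjacent C=O → amine.
two acyl groups sharing one oxygen, –C(=O)–O–C(=O)– → anhydride.
C–S–C linkage → sulfide (thioether).
–C(=O)–O–C with C on the carbonyl side → ester.
pendant –OC(=O)CH3: an acyloxy group → ester.
C–N–C with sp³ carbons and no adjacent C=O → amine (secondary).
halogen on an sp³ carbon → alkyl halide.
–SH on an sp³ carbon → thiol.

alkyl halide, amine, anhydride, ester, sulfide, thiol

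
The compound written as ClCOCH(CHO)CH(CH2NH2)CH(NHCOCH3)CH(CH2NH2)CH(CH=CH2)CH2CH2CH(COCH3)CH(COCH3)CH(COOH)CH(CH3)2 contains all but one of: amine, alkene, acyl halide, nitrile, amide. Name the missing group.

alkene: present (CH(CH=CH2) — pendant –CH=CH2: C=C double bond → alkene).
acyl halide: present (ClCO — –C(=O)Cl: carbonyl C bonded to C and to a halogen → acyl halide (not alkyl halide)).
amide: present (CH(NHCOCH3) — pendant –NHC(=O)CH3: N bonded to a carbonyl → amide (not amine)).
amine: present (CH(CH2NH2) — pendant –CH2NH2: N on sp³ C, no adjacent C=O → amine).
nitrile: no segment matches this pattern.

nitrile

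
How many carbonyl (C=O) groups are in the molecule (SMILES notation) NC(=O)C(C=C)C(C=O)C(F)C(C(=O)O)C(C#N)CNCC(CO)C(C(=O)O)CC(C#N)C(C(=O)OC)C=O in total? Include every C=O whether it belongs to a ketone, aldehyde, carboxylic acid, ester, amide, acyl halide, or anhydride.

6

H2NCO: amide, 1 C=O (running total 1).
CH(CHO): aldehyde, 1 C=O (running total 2).
CH(COOH): carboxylic acid, 1 C=O (running total 3).
CH(COOH): carboxylic acid, 1 C=O (running total 4).
CH(COOCH3): ester, 1 C=O (running total 5).
CHO: aldehyde, 1 C=O (running total 6).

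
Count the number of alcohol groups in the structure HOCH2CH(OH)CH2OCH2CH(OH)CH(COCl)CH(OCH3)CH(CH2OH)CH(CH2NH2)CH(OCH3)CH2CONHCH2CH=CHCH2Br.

HO– on an sp³ carbon → alcohol.
–OH on an sp³ carbon → alcohol (secondary).
C–O–C with sp³ carbons on both sides and no adjacent C=O → ether.
–OH on an sp³ carbon → alcohol (secondary).
pendant –C(=O)X: carbonyl C bonded to C and halogen → acyl halide.
pendant –OCH3: C–O–C with sp³ C, no adjacent C=O → ether.
pendant –CH2OH on an sp³ backbone C → alcohol.
pendant –CH2NH2: N on sp³ C, no adjacent C=O → amine.
pendant –OCH3: C–O–C with sp³ C, no adjacent C=O → ether.
–C(=O)–N– linkage → amide (the N is not an amine).
C=C double bond → alkene.
halogen on an sp³ carbon → alkyl halide.
Alcohol appears at: HOCH2, CH(OH), CH(OH), CH(CH2OH) → 4.

4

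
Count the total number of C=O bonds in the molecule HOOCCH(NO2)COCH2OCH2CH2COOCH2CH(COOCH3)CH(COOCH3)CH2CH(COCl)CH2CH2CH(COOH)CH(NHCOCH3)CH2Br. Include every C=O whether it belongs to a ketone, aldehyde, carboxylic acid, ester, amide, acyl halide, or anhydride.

HOOC: carboxylic acid, 1 C=O (running total 1).
CO: ketone, 1 C=O (running total 2).
CH2COOCH2: ester, 1 C=O (running total 3).
CH(COOCH3): ester, 1 C=O (running total 4).
CH(COOCH3): ester, 1 C=O (running total 5).
CH(COCl): acyl halide, 1 C=O (running total 6).
CH(COOH): carboxylic acid, 1 C=O (running total 7).
CH(NHCOCH3): amide, 1 C=O (running total 8).

8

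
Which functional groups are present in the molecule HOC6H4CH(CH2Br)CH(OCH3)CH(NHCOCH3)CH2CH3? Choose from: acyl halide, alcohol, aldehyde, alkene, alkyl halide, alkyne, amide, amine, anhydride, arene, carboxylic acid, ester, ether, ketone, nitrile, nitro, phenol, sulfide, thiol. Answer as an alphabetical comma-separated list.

Working along the chain:
  HOC6H4: –OH attached directly to an aromatic ring → phenol (not alcohol); the ring itself is an arene.
  CH(CH2Br): pendant –CH2X: halogen on sp³ carbon → alkyl halide.
  CH(OCH3): pendant –OCH3: C–O–C with sp³ C, no adjacent C=O → ether.
  CH(NHCOCH3): pendant –NHC(=O)CH3: N bonded to a carbonyl → amide (not amine).

alkyl halide, amide, arene, ether, phenol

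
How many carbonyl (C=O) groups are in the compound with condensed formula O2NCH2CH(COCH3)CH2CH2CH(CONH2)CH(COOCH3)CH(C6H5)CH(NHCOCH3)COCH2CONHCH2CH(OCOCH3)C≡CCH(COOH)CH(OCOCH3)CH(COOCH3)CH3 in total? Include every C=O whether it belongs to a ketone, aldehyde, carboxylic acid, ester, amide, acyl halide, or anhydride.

CH(COCH3): ketone, 1 C=O (running total 1).
CH(CONH2): amide, 1 C=O (running total 2).
CH(COOCH3): ester, 1 C=O (running total 3).
CH(NHCOCH3): amide, 1 C=O (running total 4).
CO: ketone, 1 C=O (running total 5).
CH2CONHCH2: amide, 1 C=O (running total 6).
CH(OCOCH3): ester, 1 C=O (running total 7).
CH(COOH): carboxylic acid, 1 C=O (running total 8).
CH(OCOCH3): ester, 1 C=O (running total 9).
CH(COOCH3): ester, 1 C=O (running total 10).

10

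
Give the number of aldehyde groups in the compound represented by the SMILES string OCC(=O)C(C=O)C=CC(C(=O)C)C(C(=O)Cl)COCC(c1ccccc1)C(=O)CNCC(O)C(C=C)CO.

1

Reading the structure from left to right:
  HOCH2: HO– on an sp³ carbon → alcohol.
  CO: –C(=O)– with carbon on both sides → ketone.
  CH(CHO): pendant –CHO: carbonyl C bonded to C and H → aldehyde.
  CH=CH: C=C double bond → alkene.
  CH(COCH3): pendant –COCH3: carbonyl C bonded to two carbons → ketone.
  CH(COCl): pendant –C(=O)X: carbonyl C bonded to C and halogen → acyl halide.
  CH2OCH2: C–O–C with sp³ carbons on both sides and no adjacent C=O → ether.
  CH(C6H5): pendant –C6H5: benzene ring → arene.
  CO: –C(=O)– with carbon on both sides → ketone.
  CH2NHCH2: C–N–C with sp³ carbons and no adjacent C=O → amine (secondary).
  CH(OH): –OH on an sp³ carbon → alcohol (secondary).
  CH(CH=CH2): pendant –CH=CH2: C=C double bond → alkene.
  CH2OH: –OH on an sp³ carbon → alcohol.
Aldehyde appears at: CH(CHO) → 1.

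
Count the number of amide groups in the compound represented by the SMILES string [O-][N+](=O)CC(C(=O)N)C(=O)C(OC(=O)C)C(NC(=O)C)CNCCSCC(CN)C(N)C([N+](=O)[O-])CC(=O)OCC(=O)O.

–NO2 on carbon → nitro group.
pendant –CONH2: carbonyl C bonded to C and N → amide.
–C(=O)– with carbon on both sides → ketone.
pendant –OC(=O)CH3: an acyloxy group → ester.
pendant –NHC(=O)CH3: N bonded to a carbonyl → amide (not amine).
C–N–C with sp³ carbons and no adjacent C=O → amine (secondary).
C–S–C linkage → sulfide (thioether).
pendant –CH2NH2: N on sp³ C, no adjacent C=O → amine.
–NH2 on an sp³ carbon with no adjacent C=O → amine.
–NO2 on an sp³ carbon → nitro (the N=O is not a carbonyl).
–C(=O)–O–C with C on the carbonyl side → ester.
–COOH: carbonyl C bonded to –OH and C → carboxylic acid (the –OH is not a separate alcohol).
Amide appears at: CH(CONH2), CH(NHCOCH3) → 2.

2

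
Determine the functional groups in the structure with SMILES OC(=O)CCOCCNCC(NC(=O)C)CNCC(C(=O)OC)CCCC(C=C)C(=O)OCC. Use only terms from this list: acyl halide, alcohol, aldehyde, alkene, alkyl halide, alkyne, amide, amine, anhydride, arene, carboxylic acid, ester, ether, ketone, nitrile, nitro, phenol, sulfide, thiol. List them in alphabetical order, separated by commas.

–COOH: carbonyl C bonded to –OH and C → carboxylic acid (the –OH is not a separate alcohol).
C–O–C with sp³ carbons on both sides and no adjacent C=O → ether.
C–N–C with sp³ carbons and no adjacent C=O → amine (secondary).
pendant –NHC(=O)CH3: N bonded to a carbonyl → amide (not amine).
C–N–C with sp³ carbons and no adjacent C=O → amine (secondary).
pendant –COOCH3: carbonyl C bonded to C and –OCH3 → ester.
pendant –CH=CH2: C=C double bond → alkene.
–C(=O)OCH2CH3: carbonyl C bonded to C and to –OEt → ester.

alkene, amide, amine, carboxylic acid, ester, ether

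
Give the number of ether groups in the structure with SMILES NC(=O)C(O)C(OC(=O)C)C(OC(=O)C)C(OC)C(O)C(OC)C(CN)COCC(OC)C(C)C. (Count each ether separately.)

4

Working along the chain:
  H2NCO: –C(=O)NH2: carbonyl C bonded to C and to N → amide (the N is not a separate amine).
  CH(OH): –OH on an sp³ carbon → alcohol (secondary).
  CH(OCOCH3): pendant –OC(=O)CH3: an acyloxy group → ester.
  CH(OCOCH3): pendant –OC(=O)CH3: an acyloxy group → ester.
  CH(OCH3): pendant –OCH3: C–O–C with sp³ C, no adjacent C=O → ether.
  CH(OH): –OH on an sp³ carbon → alcohol (secondary).
  CH(OCH3): pendant –OCH3: C–O–C with sp³ C, no adjacent C=O → ether.
  CH(CH2NH2): pendant –CH2NH2: N on sp³ C, no adjacent C=O → amine.
  CH2OCH2: C–O–C with sp³ carbons on both sides and no adjacent C=O → ether.
  CH(OCH3): pendant –OCH3: C–O–C with sp³ C, no adjacent C=O → ether.
Ether appears at: CH(OCH3), CH(OCH3), CH2OCH2, CH(OCH3) → 4.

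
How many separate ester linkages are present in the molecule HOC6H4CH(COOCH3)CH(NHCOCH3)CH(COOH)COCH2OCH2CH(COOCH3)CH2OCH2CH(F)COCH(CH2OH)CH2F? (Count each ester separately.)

2

Working along the chain:
  HOC6H4: –OH attached directly to an aromatic ring → phenol (not alcohol); the ring itself is an arene.
  CH(COOCH3): pendant –COOCH3: carbonyl C bonded to C and –OCH3 → ester.
  CH(NHCOCH3): pendant –NHC(=O)CH3: N bonded to a carbonyl → amide (not amine).
  CH(COOH): pendant –COOH: carbonyl C bonded to C and –OH → carboxylic acid.
  CO: –C(=O)– with carbon on both sides → ketone.
  CH2OCH2: C–O–C with sp³ carbons on both sides and no adjacent C=O → ether.
  CH(COOCH3): pendant –COOCH3: carbonyl C bonded to C and –OCH3 → ester.
  CH2OCH2: C–O–C with sp³ carbons on both sides and no adjacent C=O → ether.
  CH(F): halogen on an sp³ carbon → alkyl halide.
  CO: –C(=O)– with carbon on both sides → ketone.
  CH(CH2OH): pendant –CH2OH on an sp³ backbone C → alcohol.
  CH2F: halogen on an sp³ carbon → alkyl halide.
Ester appears at: CH(COOCH3), CH(COOCH3) → 2.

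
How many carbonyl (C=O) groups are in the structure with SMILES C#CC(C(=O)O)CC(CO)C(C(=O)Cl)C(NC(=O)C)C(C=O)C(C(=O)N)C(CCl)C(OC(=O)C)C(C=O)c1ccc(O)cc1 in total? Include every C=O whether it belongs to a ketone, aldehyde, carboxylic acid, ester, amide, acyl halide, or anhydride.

7

CH(COOH): carboxylic acid, 1 C=O (running total 1).
CH(COCl): acyl halide, 1 C=O (running total 2).
CH(NHCOCH3): amide, 1 C=O (running total 3).
CH(CHO): aldehyde, 1 C=O (running total 4).
CH(CONH2): amide, 1 C=O (running total 5).
CH(OCOCH3): ester, 1 C=O (running total 6).
CH(CHO): aldehyde, 1 C=O (running total 7).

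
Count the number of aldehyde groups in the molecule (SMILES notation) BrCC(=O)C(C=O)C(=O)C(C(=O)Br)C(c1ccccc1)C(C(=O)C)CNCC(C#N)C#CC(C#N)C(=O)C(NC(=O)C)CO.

1

Taking each segment in turn:
  BrCH2: halogen on an sp³ carbon → alkyl halide.
  CO: –C(=O)– with carbon on both sides → ketone.
  CH(CHO): pendant –CHO: carbonyl C bonded to C and H → aldehyde.
  CO: –C(=O)– with carbon on both sides → ketone.
  CH(COBr): pendant –C(=O)X: carbonyl C bonded to C and halogen → acyl halide.
  CH(C6H5): pendant –C6H5: benzene ring → arene.
  CH(COCH3): pendant –COCH3: carbonyl C bonded to two carbons → ketone.
  CH2NHCH2: C–N–C with sp³ carbons and no adjacent C=O → amine (secondary).
  CH(CN): pendant –C≡N: nitrile.
  C≡C: C≡C triple bond → alkyne.
  CH(CN): pendant –C≡N: nitrile.
  CO: –C(=O)– with carbon on both sides → ketone.
  CH(NHCOCH3): pendant –NHC(=O)CH3: N bonded to a carbonyl → amide (not amine).
  CH2OH: –OH on an sp³ carbon → alcohol.
Aldehyde appears at: CH(CHO) → 1.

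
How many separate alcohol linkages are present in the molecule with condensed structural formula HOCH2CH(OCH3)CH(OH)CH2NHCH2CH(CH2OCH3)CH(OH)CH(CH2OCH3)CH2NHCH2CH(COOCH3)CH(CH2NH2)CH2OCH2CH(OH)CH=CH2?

Taking each segment in turn:
  HOCH2: HO– on an sp³ carbon → alcohol.
  CH(OCH3): pendant –OCH3: C–O–C with sp³ C, no adjacent C=O → ether.
  CH(OH): –OH on an sp³ carbon → alcohol (secondary).
  CH2NHCH2: C–N–C with sp³ carbons and no adjacent C=O → amine (secondary).
  CH(CH2OCH3): pendant –CH2OCH3: C–O–C linkage → ether.
  CH(OH): –OH on an sp³ carbon → alcohol (secondary).
  CH(CH2OCH3): pendant –CH2OCH3: C–O–C linkage → ether.
  CH2NHCH2: C–N–C with sp³ carbons and no adjacent C=O → amine (secondary).
  CH(COOCH3): pendant –COOCH3: carbonyl C bonded to C and –OCH3 → ester.
  CH(CH2NH2): pendant –CH2NH2: N on sp³ C, no adjacent C=O → amine.
  CH2OCH2: C–O–C with sp³ carbons on both sides and no adjacent C=O → ether.
  CH(OH): –OH on an sp³ carbon → alcohol (secondary).
  CH=CH2: C=C double bond → alkene.
Alcohol appears at: HOCH2, CH(OH), CH(OH), CH(OH) → 4.

4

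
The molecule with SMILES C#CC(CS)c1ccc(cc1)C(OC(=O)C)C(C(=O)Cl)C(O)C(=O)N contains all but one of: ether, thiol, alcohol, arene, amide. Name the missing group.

ether

arene: present (C6H4 — para-disubstituted benzene ring → arene).
amide: present (CONH2 — –C(=O)NH2: carbonyl C bonded to C and to N → amide (the N is not a separate amine)).
alcohol: present (CH(OH) — –OH on an sp³ carbon → alcohol (secondary)).
thiol: present (CH(CH2SH) — pendant –CH2SH → thiol).
ether: absent. In CH(OCOCH3), the C–O–C oxygen is adjacent to a C=O, so it belongs to an ester, not an ether.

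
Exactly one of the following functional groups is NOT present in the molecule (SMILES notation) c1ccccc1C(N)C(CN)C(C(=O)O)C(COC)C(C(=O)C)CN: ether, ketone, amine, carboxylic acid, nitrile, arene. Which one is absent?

amine: present (CH(NH2) — –NH2 on an sp³ carbon with no adjacent C=O → amine).
ether: present (CH(CH2OCH3) — pendant –CH2OCH3: C–O–C linkage → ether).
carboxylic acid: present (CH(COOH) — pendant –COOH: carbonyl C bonded to C and –OH → carboxylic acid).
arene: present (C6H5 — C6H5– phenyl ring → arene).
ketone: present (CH(COCH3) — pendant –COCH3: carbonyl C bonded to two carbons → ketone).
nitrile: no segment matches this pattern.

nitrile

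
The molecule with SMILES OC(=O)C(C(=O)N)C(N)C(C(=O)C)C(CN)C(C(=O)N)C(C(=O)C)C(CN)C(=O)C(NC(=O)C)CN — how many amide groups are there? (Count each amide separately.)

Reading the structure from left to right:
  HOOC: –COOH: carbonyl C bonded to –OH and C → carboxylic acid (the –OH is not a separate alcohol).
  CH(CONH2): pendant –CONH2: carbonyl C bonded to C and N → amide.
  CH(NH2): –NH2 on an sp³ carbon with no adjacent C=O → amine.
  CH(COCH3): pendant –COCH3: carbonyl C bonded to two carbons → ketone.
  CH(CH2NH2): pendant –CH2NH2: N on sp³ C, no adjacent C=O → amine.
  CH(CONH2): pendant –CONH2: carbonyl C bonded to C and N → amide.
  CH(COCH3): pendant –COCH3: carbonyl C bonded to two carbons → ketone.
  CH(CH2NH2): pendant –CH2NH2: N on sp³ C, no adjacent C=O → amine.
  CO: –C(=O)– with carbon on both sides → ketone.
  CH(NHCOCH3): pendant –NHC(=O)CH3: N bonded to a carbonyl → amide (not amine).
  CH2NH2: –NH2 on an sp³ carbon with no adjacent C=O → amine.
Amide appears at: CH(CONH2), CH(CONH2), CH(NHCOCH3) → 3.

3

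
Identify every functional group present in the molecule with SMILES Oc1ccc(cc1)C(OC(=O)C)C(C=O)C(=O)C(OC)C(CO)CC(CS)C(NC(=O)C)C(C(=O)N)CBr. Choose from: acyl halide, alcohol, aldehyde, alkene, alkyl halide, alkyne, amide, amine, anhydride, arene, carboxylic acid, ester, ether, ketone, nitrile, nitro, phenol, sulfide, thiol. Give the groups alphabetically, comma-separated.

Reading the structure from left to right:
  HOC6H4: –OH attached directly to an aromatic ring → phenol (not alcohol); the ring itself is an arene.
  CH(OCOCH3): pendant –OC(=O)CH3: an acyloxy group → ester.
  CH(CHO): pendant –CHO: carbonyl C bonded to C and H → aldehyde.
  CO: –C(=O)– with carbon on both sides → ketone.
  CH(OCH3): pendant –OCH3: C–O–C with sp³ C, no adjacent C=O → ether.
  CH(CH2OH): pendant –CH2OH on an sp³ backbone C → alcohol.
  CH(CH2SH): pendant –CH2SH → thiol.
  CH(NHCOCH3): pendant –NHC(=O)CH3: N bonded to a carbonyl → amide (not amine).
  CH(CONH2): pendant –CONH2: carbonyl C bonded to C and N → amide.
  CH2Br: halogen on an sp³ carbon → alkyl halide.

alcohol, aldehyde, alkyl halide, amide, arene, ester, ether, ketone, phenol, thiol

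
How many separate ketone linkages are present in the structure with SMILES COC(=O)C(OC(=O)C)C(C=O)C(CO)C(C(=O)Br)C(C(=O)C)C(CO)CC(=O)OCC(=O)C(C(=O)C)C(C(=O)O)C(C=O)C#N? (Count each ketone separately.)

Reading the structure from left to right:
  CH3OOC: CH3O–C(=O)–: carbonyl C bonded to C and to –OCH3 → ester (not ketone + ether).
  CH(OCOCH3): pendant –OC(=O)CH3: an acyloxy group → ester.
  CH(CHO): pendant –CHO: carbonyl C bonded to C and H → aldehyde.
  CH(CH2OH): pendant –CH2OH on an sp³ backbone C → alcohol.
  CH(COBr): pendant –C(=O)X: carbonyl C bonded to C and halogen → acyl halide.
  CH(COCH3): pendant –COCH3: carbonyl C bonded to two carbons → ketone.
  CH(CH2OH): pendant –CH2OH on an sp³ backbone C → alcohol.
  CH2COOCH2: –C(=O)–O–C with C on the carbonyl side → ester.
  CO: –C(=O)– with carbon on both sides → ketone.
  CH(COCH3): pendant –COCH3: carbonyl C bonded to two carbons → ketone.
  CH(COOH): pendant –COOH: carbonyl C bonded to C and –OH → carboxylic acid.
  CH(CHO): pendant –CHO: carbonyl C bonded to C and H → aldehyde.
  CN: –C≡N: carbon triple-bonded to nitrogen → nitrile.
Ketone appears at: CH(COCH3), CO, CH(COCH3) → 3.

3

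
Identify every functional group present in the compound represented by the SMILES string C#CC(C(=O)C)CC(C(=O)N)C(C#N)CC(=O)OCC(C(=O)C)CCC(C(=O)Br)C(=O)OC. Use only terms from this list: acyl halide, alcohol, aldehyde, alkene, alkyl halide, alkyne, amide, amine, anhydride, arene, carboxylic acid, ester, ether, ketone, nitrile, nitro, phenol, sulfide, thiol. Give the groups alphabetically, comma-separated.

acyl halide, alkyne, amide, ester, ketone, nitrile

Reading the structure from left to right:
  HC≡C: C≡C triple bond → alkyne.
  CH(COCH3): pendant –COCH3: carbonyl C bonded to two carbons → ketone.
  CH(CONH2): pendant –CONH2: carbonyl C bonded to C and N → amide.
  CH(CN): pendant –C≡N: nitrile.
  CH2COOCH2: –C(=O)–O–C with C on the carbonyl side → ester.
  CH(COCH3): pendant –COCH3: carbonyl C bonded to two carbons → ketone.
  CH(COBr): pendant –C(=O)X: carbonyl C bonded to C and halogen → acyl halide.
  COOCH3: –C(=O)OCH3: carbonyl C bonded to C and to –OCH3 → ester (not ketone + ether).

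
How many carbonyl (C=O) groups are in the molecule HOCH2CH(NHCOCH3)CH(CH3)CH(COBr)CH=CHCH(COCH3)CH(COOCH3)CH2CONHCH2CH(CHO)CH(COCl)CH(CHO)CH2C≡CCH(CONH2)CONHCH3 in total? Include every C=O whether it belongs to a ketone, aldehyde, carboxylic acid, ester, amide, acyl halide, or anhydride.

CH(NHCOCH3): amide, 1 C=O (running total 1).
CH(COBr): acyl halide, 1 C=O (running total 2).
CH(COCH3): ketone, 1 C=O (running total 3).
CH(COOCH3): ester, 1 C=O (running total 4).
CH2CONHCH2: amide, 1 C=O (running total 5).
CH(CHO): aldehyde, 1 C=O (running total 6).
CH(COCl): acyl halide, 1 C=O (running total 7).
CH(CHO): aldehyde, 1 C=O (running total 8).
CH(CONH2): amide, 1 C=O (running total 9).
CONHCH3: amide, 1 C=O (running total 10).

10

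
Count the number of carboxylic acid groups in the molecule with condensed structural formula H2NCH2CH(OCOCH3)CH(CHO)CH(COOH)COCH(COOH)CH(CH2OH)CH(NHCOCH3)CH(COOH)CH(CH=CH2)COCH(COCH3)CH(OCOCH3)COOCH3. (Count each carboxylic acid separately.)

Reading the structure from left to right:
  H2NCH2: –NH2 on an sp³ carbon with no adjacent C=O → amine.
  CH(OCOCH3): pendant –OC(=O)CH3: an acyloxy group → ester.
  CH(CHO): pendant –CHO: carbonyl C bonded to C and H → aldehyde.
  CH(COOH): pendant –COOH: carbonyl C bonded to C and –OH → carboxylic acid.
  CO: –C(=O)– with carbon on both sides → ketone.
  CH(COOH): pendant –COOH: carbonyl C bonded to C and –OH → carboxylic acid.
  CH(CH2OH): pendant –CH2OH on an sp³ backbone C → alcohol.
  CH(NHCOCH3): pendant –NHC(=O)CH3: N bonded to a carbonyl → amide (not amine).
  CH(COOH): pendant –COOH: carbonyl C bonded to C and –OH → carboxylic acid.
  CH(CH=CH2): pendant –CH=CH2: C=C double bond → alkene.
  CO: –C(=O)– with carbon on both sides → ketone.
  CH(COCH3): pendant –COCH3: carbonyl C bonded to two carbons → ketone.
  CH(OCOCH3): pendant –OC(=O)CH3: an acyloxy group → ester.
  COOCH3: –C(=O)OCH3: carbonyl C bonded to C and to –OCH3 → ester (not ketone + ether).
Carboxylic acid appears at: CH(COOH), CH(COOH), CH(COOH) → 3.

3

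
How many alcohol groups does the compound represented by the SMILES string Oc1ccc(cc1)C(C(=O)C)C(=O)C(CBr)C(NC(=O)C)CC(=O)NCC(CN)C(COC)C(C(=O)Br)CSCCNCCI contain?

0

–OH attached directly to an aromatic ring → phenol (not alcohol); the ring itself is an arene.
pendant –COCH3: carbonyl C bonded to two carbons → ketone.
–C(=O)– with carbon on both sides → ketone.
pendant –CH2X: halogen on sp³ carbon → alkyl halide.
pendant –NHC(=O)CH3: N bonded to a carbonyl → amide (not amine).
–C(=O)–N– linkage → amide (the N is not an amine).
pendant –CH2NH2: N on sp³ C, no adjacent C=O → amine.
pendant –CH2OCH3: C–O–C linkage → ether.
pendant –C(=O)X: carbonyl C bonded to C and halogen → acyl halide.
C–S–C linkage → sulfide (thioether).
C–N–C with sp³ carbons and no adjacent C=O → amine (secondary).
halogen on an sp³ carbon → alkyl halide.
No segment is a alcohol: HOC6H4 is arene/phenol, not alcohol; CH(COCH3) is ketone, not alcohol; CO is ketone, not alcohol. → 0.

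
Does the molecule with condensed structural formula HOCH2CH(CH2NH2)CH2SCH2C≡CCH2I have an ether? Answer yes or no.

no

HO– on an sp³ carbon → alcohol.
pendant –CH2NH2: N on sp³ C, no adjacent C=O → amine.
C–S–C linkage → sulfide (thioether).
C≡C triple bond → alkyne.
halogen on an sp³ carbon → alkyl halide.
The groups actually present are: alcohol, alkyl halide, alkyne, amine, sulfide.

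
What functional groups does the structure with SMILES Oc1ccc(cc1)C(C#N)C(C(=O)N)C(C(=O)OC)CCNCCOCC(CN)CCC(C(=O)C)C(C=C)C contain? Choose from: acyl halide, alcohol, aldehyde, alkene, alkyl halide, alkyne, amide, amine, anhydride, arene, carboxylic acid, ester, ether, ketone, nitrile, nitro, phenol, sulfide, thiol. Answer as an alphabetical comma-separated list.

Reading the structure from left to right:
  HOC6H4: –OH attached directly to an aromatic ring → phenol (not alcohol); the ring itself is an arene.
  CH(CN): pendant –C≡N: nitrile.
  CH(CONH2): pendant –CONH2: carbonyl C bonded to C and N → amide.
  CH(COOCH3): pendant –COOCH3: carbonyl C bonded to C and –OCH3 → ester.
  CH2NHCH2: C–N–C with sp³ carbons and no adjacent C=O → amine (secondary).
  CH2OCH2: C–O–C with sp³ carbons on both sides and no adjacent C=O → ether.
  CH(CH2NH2): pendant –CH2NH2: N on sp³ C, no adjacent C=O → amine.
  CH(COCH3): pendant –COCH3: carbonyl C bonded to two carbons → ketone.
  CH(CH=CH2): pendant –CH=CH2: C=C double bond → alkene.

alkene, amide, amine, arene, ester, ether, ketone, nitrile, phenol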